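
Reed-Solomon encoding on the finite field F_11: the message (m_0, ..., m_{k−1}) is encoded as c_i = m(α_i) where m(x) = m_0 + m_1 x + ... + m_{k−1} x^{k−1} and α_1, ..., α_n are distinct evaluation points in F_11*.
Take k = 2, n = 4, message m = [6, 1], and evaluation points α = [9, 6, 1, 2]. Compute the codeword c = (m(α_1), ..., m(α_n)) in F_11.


c = [4, 1, 7, 8]

Message polynomial: m(x) = 6 + 1·x (mod 11).
For each evaluation point α_i, compute m(α_i) mod 11:
  α_1 = 9: Horner steps 1 → 4, so m(9) = 4.
  α_2 = 6: Horner steps 1 → 1, so m(6) = 1.
  α_3 = 1: Horner steps 1 → 7, so m(1) = 7.
  α_4 = 2: Horner steps 1 → 8, so m(2) = 8.
Codeword c = [4, 1, 7, 8] ∈ F_11^4.


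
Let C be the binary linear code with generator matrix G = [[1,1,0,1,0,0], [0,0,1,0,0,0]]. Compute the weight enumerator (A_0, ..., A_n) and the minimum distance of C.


Weight distribution: A_0 = 1, A_1 = 1, A_3 = 1, A_4 = 1. Minimum distance d = 1.

Enumerate all 2^2 = 4 messages m ∈ F_2^2.
For each, compute codeword c = mG in F_2^6, then tally its weight.
  m = 00 → c = 000000, weight = 0.
  m = 10 → c = 110100, weight = 3.
  m = 01 → c = 001000, weight = 1.
  m = 11 → c = 111100, weight = 4.
Tally weights:
  weight 0: 1 codewords.
  weight 1: 1 codewords.
  weight 3: 1 codewords.
  weight 4: 1 codewords.
Minimum distance d = smallest w > 0 with A_w > 0 = 1.
Sanity: Σ A_w = 4 = 2^2 = 4 ✓.


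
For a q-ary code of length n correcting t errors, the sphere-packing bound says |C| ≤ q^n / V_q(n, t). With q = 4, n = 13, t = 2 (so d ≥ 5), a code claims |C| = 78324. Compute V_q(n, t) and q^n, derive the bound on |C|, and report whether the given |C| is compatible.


V_q(n, t) = 742, q^n = 67108864, Hamming bound = 90443, |C| = 78324 ≤ bound (satisfied).

Step 1: Compute V_q(n, t) = Σ_{j=0}^2 C(n, j) (q−1)^j.
  j = 0: C(13,0)·(3)^0 = 1·1 = 1.
  j = 1: C(13,1)·(3)^1 = 13·3 = 39.
  j = 2: C(13,2)·(3)^2 = 78·9 = 702.
  V_q(n, t) = 1 + 39 + 702 = 742.
Step 2: q^n = 4^13 = 67108864.
Step 3: Hamming bound ⌊q^n / V_q(n,t)⌋ = ⌊67108864/742⌋ = 90443.
Step 4: Compare |C| = 78324 to 90443: satisfied.
The claimed |C| lies below the Hamming bound.


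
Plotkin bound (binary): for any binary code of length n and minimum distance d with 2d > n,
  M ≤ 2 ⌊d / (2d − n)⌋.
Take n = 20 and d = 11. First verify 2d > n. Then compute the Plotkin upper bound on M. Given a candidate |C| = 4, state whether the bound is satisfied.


Plotkin bound M ≤ 10; given |C| = 4 ≤ bound (satisfied).

Check applicability: 2d = 22, n = 20.
2d − n = 2 > 0, so Plotkin applies.
Compute d/(2d−n) = 11/2 ≈ 5.5000.
⌊d/(2d−n)⌋ = 5.
Plotkin bound: M ≤ 2·5 = 10.
Given |C| = 4, check: satisfied.
This |C| is below the Plotkin bound.


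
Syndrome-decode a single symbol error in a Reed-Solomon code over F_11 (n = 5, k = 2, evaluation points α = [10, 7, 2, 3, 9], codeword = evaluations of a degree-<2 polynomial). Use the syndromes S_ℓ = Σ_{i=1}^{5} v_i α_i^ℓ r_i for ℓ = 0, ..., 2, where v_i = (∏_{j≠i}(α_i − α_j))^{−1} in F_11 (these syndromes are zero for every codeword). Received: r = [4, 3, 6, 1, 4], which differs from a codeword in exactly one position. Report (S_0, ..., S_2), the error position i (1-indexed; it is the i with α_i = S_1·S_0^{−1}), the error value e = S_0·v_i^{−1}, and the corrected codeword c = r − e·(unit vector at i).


S = (9, 2, 9), error at position 1, error magnitude e = 5, c = [10, 3, 6, 1, 4].

Step 1: column multipliers v_i = (∏_{j≠i}(α_i − α_j))^{−1} mod 11.
  i = 1 (α = 10): (10−7)(10−2)(10−3)(10−9) = 3·8·7·1 = 168 ≡ 3, so v_1 = 3^{−1} = 4 (mod 11).
  i = 2 (α = 7): (7−10)(7−2)(7−3)(7−9) = (−3)·5·4·(−2) = 120 ≡ 10, so v_2 = 10^{−1} = 10 (mod 11).
  i = 3 (α = 2): (2−10)(2−7)(2−3)(2−9) = (−8)·(−5)·(−1)·(−7) = 280 ≡ 5, so v_3 = 5^{−1} = 9 (mod 11).
  i = 4 (α = 3): (3−10)(3−7)(3−2)(3−9) = (−7)·(−4)·1·(−6) = −168 ≡ 8, so v_4 = 8^{−1} = 7 (mod 11).
  i = 5 (α = 9): (9−10)(9−7)(9−2)(9−3) = (−1)·2·7·6 = −84 ≡ 4, so v_5 = 4^{−1} = 3 (mod 11).
  v = [4, 10, 9, 7, 3].
Step 2: syndromes of r = [4, 3, 6, 1, 4] (all sums mod 11).
  S_0 = Σ v_i r_i = 4·4 + 10·3 + 9·6 + 7·1 + 3·4 = 119 ≡ 9.
  S_1 = Σ v_i α_i r_i = 4·10·4 + 10·7·3 + 9·2·6 + 7·3·1 + 3·9·4 = 607 ≡ 2.
  α_i^2 mod 11 = [1, 5, 4, 9, 4].
  S_2 = Σ v_i α_i^2 r_i = 4·1·4 + 10·5·3 + 9·4·6 + 7·9·1 + 3·4·4 = 493 ≡ 9.
  S = (9, 2, 9) ≠ 0, so r is not a codeword (an error is present).
Step 3: locate the error. For a single error e at position i, S_ℓ = v_i·e·α_i^ℓ, so α_err = S_1/S_0.
  S_0^{−1} = 9^{−1} = 5 (mod 11), so α_err = 2·5 = 10 ≡ 10 = α_1. Error position i = 1.
  Consistency check: S_2/S_1 = 9·6 = 54 ≡ 10 = α_err ✓ (single-error assumption holds).
Step 4: error magnitude e = S_0/v_1 = S_0·∏_{j≠1}(α_1 − α_j) = 9·3 = 27 ≡ 5 (mod 11).
Step 5: correct position 1: c_1 = r_1 − e = 4 − 5 ≡ 10 (mod 11). Hence c = [10, 3, 6, 1, 4].
  Check: interpolating c through the α_i gives m(x) = 5 + 6·x (degree < 2) with m(α_i) = c_i for every i, so c is indeed a codeword.


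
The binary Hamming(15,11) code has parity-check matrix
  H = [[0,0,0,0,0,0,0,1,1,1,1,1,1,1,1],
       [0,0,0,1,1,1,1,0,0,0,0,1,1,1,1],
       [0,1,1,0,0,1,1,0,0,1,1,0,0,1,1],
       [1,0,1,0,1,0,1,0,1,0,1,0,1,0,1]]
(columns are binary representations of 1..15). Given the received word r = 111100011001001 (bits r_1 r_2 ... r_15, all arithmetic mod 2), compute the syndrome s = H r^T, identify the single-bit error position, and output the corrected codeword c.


s = (0, 1, 1, 0)^T, error position = 6, corrected codeword c = 111101011001001

Compute s = H r^T mod 2 one row at a time:
  s_1 = 1 + 1 + 0 + 0 + 1 + 0 + 0 + 1 = 4 ≡ 0 (mod 2).
  s_2 = 1 + 0 + 0 + 0 + 1 + 0 + 0 + 1 = 3 ≡ 1 (mod 2).
  s_3 = 1 + 1 + 0 + 0 + 0 + 0 + 0 + 1 = 3 ≡ 1 (mod 2).
  s_4 = 1 + 1 + 0 + 0 + 1 + 0 + 0 + 1 = 4 ≡ 0 (mod 2).
s = (0, 1, 1, 0)^T — this equals column 6 of H (binary 0110), so error is at position 6.
Correct: flip bit 6 of r = 111100011001001 to get c = 111101011001001.


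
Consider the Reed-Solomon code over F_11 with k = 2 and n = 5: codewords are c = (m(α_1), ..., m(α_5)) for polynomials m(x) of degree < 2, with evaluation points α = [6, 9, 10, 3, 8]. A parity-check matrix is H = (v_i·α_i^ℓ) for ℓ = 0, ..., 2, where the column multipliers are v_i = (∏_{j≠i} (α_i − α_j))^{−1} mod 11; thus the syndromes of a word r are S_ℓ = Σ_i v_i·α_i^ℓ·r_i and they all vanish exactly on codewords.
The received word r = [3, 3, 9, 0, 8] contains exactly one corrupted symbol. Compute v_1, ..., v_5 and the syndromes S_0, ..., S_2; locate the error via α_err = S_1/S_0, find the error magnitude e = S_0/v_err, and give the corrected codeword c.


S = (8, 4, 2), error at position 1, error magnitude e = 7, c = [7, 3, 9, 0, 8].

Step 1: column multipliers v_i = (∏_{j≠i}(α_i − α_j))^{−1} mod 11.
  i = 1 (α = 6): (6−9)(6−10)(6−3)(6−8) = (−3)·(−4)·3·(−2) = −72 ≡ 5, so v_1 = 5^{−1} = 9 (mod 11).
  i = 2 (α = 9): (9−6)(9−10)(9−3)(9−8) = 3·(−1)·6·1 = −18 ≡ 4, so v_2 = 4^{−1} = 3 (mod 11).
  i = 3 (α = 10): (10−6)(10−9)(10−3)(10−8) = 4·1·7·2 = 56 ≡ 1, so v_3 = 1^{−1} = 1 (mod 11).
  i = 4 (α = 3): (3−6)(3−9)(3−10)(3−8) = (−3)·(−6)·(−7)·(−5) = 630 ≡ 3, so v_4 = 3^{−1} = 4 (mod 11).
  i = 5 (α = 8): (8−6)(8−9)(8−10)(8−3) = 2·(−1)·(−2)·5 = 20 ≡ 9, so v_5 = 9^{−1} = 5 (mod 11).
  v = [9, 3, 1, 4, 5].
Step 2: syndromes of r = [3, 3, 9, 0, 8] (all sums mod 11).
  S_0 = Σ v_i r_i = 9·3 + 3·3 + 1·9 + 4·0 + 5·8 = 85 ≡ 8.
  S_1 = Σ v_i α_i r_i = 9·6·3 + 3·9·3 + 1·10·9 + 4·3·0 + 5·8·8 = 653 ≡ 4.
  α_i^2 mod 11 = [3, 4, 1, 9, 9].
  S_2 = Σ v_i α_i^2 r_i = 9·3·3 + 3·4·3 + 1·1·9 + 4·9·0 + 5·9·8 = 486 ≡ 2.
  S = (8, 4, 2) ≠ 0, so r is not a codeword (an error is present).
Step 3: locate the error. For a single error e at position i, S_ℓ = v_i·e·α_i^ℓ, so α_err = S_1/S_0.
  S_0^{−1} = 8^{−1} = 7 (mod 11), so α_err = 4·7 = 28 ≡ 6 = α_1. Error position i = 1.
  Consistency check: S_2/S_1 = 2·3 = 6 ≡ 6 = α_err ✓ (single-error assumption holds).
Step 4: error magnitude e = S_0/v_1 = S_0·∏_{j≠1}(α_1 − α_j) = 8·5 = 40 ≡ 7 (mod 11).
Step 5: correct position 1: c_1 = r_1 − e = 3 − 7 ≡ 7 (mod 11). Hence c = [7, 3, 9, 0, 8].
  Check: interpolating c through the α_i gives m(x) = 4 + 6·x (degree < 2) with m(α_i) = c_i for every i, so c is indeed a codeword.


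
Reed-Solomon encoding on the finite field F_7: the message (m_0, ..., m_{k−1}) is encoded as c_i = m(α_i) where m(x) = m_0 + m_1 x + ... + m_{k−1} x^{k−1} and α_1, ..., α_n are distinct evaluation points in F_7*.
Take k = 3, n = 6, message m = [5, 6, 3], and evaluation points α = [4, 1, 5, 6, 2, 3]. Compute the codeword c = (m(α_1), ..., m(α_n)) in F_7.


c = [0, 0, 5, 2, 1, 1]

Message polynomial: m(x) = 5 + 6·x + 3·x^2 (mod 7).
For each evaluation point α_i, compute m(α_i) mod 7:
  α_1 = 4: Horner steps 3 → 4 → 0, so m(4) = 0.
  α_2 = 1: Horner steps 3 → 2 → 0, so m(1) = 0.
  α_3 = 5: Horner steps 3 → 0 → 5, so m(5) = 5.
  α_4 = 6: Horner steps 3 → 3 → 2, so m(6) = 2.
  α_5 = 2: Horner steps 3 → 5 → 1, so m(2) = 1.
  α_6 = 3: Horner steps 3 → 1 → 1, so m(3) = 1.
Codeword c = [0, 0, 5, 2, 1, 1] ∈ F_7^6.


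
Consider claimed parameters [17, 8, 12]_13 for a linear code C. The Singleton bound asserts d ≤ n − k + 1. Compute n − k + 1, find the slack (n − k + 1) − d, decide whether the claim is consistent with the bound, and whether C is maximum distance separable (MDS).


Singleton RHS = n − k + 1 = 10, slack = -2, bound violated (no such code; not MDS).

Singleton bound: d ≤ n − k + 1.
Here n = 17, k = 8, so n − k + 1 = 10.
Given d = 12, check d ≤ 10: NO.
Slack = (n − k + 1) − d = -2.
The slack is negative: d = 12 exceeds n − k + 1 = 10 by 2, so the Singleton bound is violated and no linear [17, 8, 12]_13 code can exist. In particular it is not MDS (MDS requires d = n − k + 1 exactly).
Description: the claimed parameters are [17, 8, 12]_13; such a code would be impossible (violates the Singleton bound).


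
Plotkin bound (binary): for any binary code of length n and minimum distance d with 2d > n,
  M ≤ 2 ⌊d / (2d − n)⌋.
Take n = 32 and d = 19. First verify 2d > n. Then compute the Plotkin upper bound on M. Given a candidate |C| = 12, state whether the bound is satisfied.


Plotkin bound M ≤ 6; given |C| = 12 > bound (violated).

Check applicability: 2d = 38, n = 32.
2d − n = 6 > 0, so Plotkin applies.
Compute d/(2d−n) = 19/6 ≈ 3.1667.
⌊d/(2d−n)⌋ = 3.
Plotkin bound: M ≤ 2·3 = 6.
Given |C| = 12, check: VIOLATED.
This |C| is above the Plotkin bound, so no binary code with n = 32, d = 19 and 12 codewords exists.


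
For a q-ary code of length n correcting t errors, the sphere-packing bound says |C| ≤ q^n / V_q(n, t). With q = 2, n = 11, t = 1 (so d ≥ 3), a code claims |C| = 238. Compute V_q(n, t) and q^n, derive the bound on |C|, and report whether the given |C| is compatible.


V_q(n, t) = 12, q^n = 2048, Hamming bound = 170, |C| = 238 > bound (violated).

Step 1: Compute V_q(n, t) = Σ_{j=0}^1 C(n, j) (q−1)^j.
  j = 0: C(11,0)·(1)^0 = 1·1 = 1.
  j = 1: C(11,1)·(1)^1 = 11·1 = 11.
  V_q(n, t) = 1 + 11 = 12.
Step 2: q^n = 2^11 = 2048.
Step 3: Hamming bound ⌊q^n / V_q(n,t)⌋ = ⌊2048/12⌋ = 170.
Step 4: Compare |C| = 238 to 170: violated.
The claimed |C| lies above the Hamming bound, so no 2-ary code of length 11 with d ≥ 3 can have 238 codewords.


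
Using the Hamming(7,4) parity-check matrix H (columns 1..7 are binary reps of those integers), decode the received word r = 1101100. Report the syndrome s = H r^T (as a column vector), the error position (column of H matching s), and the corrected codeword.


s = (0, 1, 0)^T, error position = 2, corrected codeword c = 1001100

Compute s = H r^T mod 2 one row at a time:
  s_1 = 1 + 1 + 0 + 0 = 2 ≡ 0 (mod 2).
  s_2 = 1 + 0 + 0 + 0 = 1 ≡ 1 (mod 2).
  s_3 = 1 + 0 + 1 + 0 = 2 ≡ 0 (mod 2).
s = (0, 1, 0)^T — this equals column 2 of H (binary 010), so error is at position 2.
Correct: flip bit 2 of r = 1101100 to get c = 1001100.


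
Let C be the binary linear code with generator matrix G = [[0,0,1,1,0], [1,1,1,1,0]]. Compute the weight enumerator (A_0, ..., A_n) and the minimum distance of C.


Weight distribution: A_0 = 1, A_2 = 2, A_4 = 1. Minimum distance d = 2.

Enumerate all 2^2 = 4 messages m ∈ F_2^2.
For each, compute codeword c = mG in F_2^5, then tally its weight.
  m = 00 → c = 00000, weight = 0.
  m = 10 → c = 00110, weight = 2.
  m = 01 → c = 11110, weight = 4.
  m = 11 → c = 11000, weight = 2.
Tally weights:
  weight 0: 1 codewords.
  weight 2: 2 codewords.
  weight 4: 1 codewords.
Minimum distance d = smallest w > 0 with A_w > 0 = 2.
Sanity: Σ A_w = 4 = 2^2 = 4 ✓.


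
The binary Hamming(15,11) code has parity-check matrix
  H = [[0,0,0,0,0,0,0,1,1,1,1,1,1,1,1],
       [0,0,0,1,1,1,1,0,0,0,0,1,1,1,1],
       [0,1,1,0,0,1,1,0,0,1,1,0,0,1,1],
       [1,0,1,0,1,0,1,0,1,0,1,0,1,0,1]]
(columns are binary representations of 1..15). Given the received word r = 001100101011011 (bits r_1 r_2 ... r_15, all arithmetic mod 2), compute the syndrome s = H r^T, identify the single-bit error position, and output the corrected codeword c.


s = (1, 1, 1, 1)^T, error position = 15, corrected codeword c = 001100101011010

Compute s = H r^T mod 2 one row at a time:
  s_1 = 0 + 1 + 0 + 1 + 1 + 0 + 1 + 1 = 5 ≡ 1 (mod 2).
  s_2 = 1 + 0 + 0 + 1 + 1 + 0 + 1 + 1 = 5 ≡ 1 (mod 2).
  s_3 = 0 + 1 + 0 + 1 + 0 + 1 + 1 + 1 = 5 ≡ 1 (mod 2).
  s_4 = 0 + 1 + 0 + 1 + 1 + 1 + 0 + 1 = 5 ≡ 1 (mod 2).
s = (1, 1, 1, 1)^T — this equals column 15 of H (binary 1111), so error is at position 15.
Correct: flip bit 15 of r = 001100101011011 to get c = 001100101011010.


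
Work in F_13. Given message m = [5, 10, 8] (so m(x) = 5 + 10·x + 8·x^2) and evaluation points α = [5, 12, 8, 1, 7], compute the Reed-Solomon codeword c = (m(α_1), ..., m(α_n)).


c = [8, 3, 12, 10, 12]

Message polynomial: m(x) = 5 + 10·x + 8·x^2 (mod 13).
For each evaluation point α_i, compute m(α_i) mod 13:
  α_1 = 5: Horner steps 8 → 11 → 8, so m(5) = 8.
  α_2 = 12: Horner steps 8 → 2 → 3, so m(12) = 3.
  α_3 = 8: Horner steps 8 → 9 → 12, so m(8) = 12.
  α_4 = 1: Horner steps 8 → 5 → 10, so m(1) = 10.
  α_5 = 7: Horner steps 8 → 1 → 12, so m(7) = 12.
Codeword c = [8, 3, 12, 10, 12] ∈ F_13^5.


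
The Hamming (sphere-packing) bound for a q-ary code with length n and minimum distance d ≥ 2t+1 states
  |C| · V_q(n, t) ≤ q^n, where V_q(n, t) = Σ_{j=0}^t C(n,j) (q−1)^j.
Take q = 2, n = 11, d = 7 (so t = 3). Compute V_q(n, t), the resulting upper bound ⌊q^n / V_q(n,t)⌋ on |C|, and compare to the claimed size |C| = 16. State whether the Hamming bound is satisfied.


V_q(n, t) = 232, q^n = 2048, Hamming bound = 8, |C| = 16 > bound (violated).

Step 1: Compute V_q(n, t) = Σ_{j=0}^3 C(n, j) (q−1)^j.
  j = 0: C(11,0)·(1)^0 = 1·1 = 1.
  j = 1: C(11,1)·(1)^1 = 11·1 = 11.
  j = 2: C(11,2)·(1)^2 = 55·1 = 55.
  j = 3: C(11,3)·(1)^3 = 165·1 = 165.
  V_q(n, t) = 1 + 11 + 55 + 165 = 232.
Step 2: q^n = 2^11 = 2048.
Step 3: Hamming bound ⌊q^n / V_q(n,t)⌋ = ⌊2048/232⌋ = 8.
Step 4: Compare |C| = 16 to 8: violated.
The claimed |C| lies above the Hamming bound, so no 2-ary code of length 11 with d ≥ 7 can have 16 codewords.


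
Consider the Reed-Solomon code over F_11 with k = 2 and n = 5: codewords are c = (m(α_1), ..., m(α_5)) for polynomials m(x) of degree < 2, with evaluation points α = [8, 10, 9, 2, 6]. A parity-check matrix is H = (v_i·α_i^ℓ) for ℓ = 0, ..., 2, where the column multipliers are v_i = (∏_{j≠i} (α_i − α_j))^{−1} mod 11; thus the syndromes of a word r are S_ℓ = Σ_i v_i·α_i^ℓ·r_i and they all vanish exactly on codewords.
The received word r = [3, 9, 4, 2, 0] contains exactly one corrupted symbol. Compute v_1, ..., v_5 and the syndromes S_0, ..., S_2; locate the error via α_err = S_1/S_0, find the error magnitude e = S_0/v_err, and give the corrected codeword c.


S = (2, 5, 7), error at position 1, error magnitude e = 4, c = [10, 9, 4, 2, 0].

Step 1: column multipliers v_i = (∏_{j≠i}(α_i − α_j))^{−1} mod 11.
  i = 1 (α = 8): (8−10)(8−9)(8−2)(8−6) = (−2)·(−1)·6·2 = 24 ≡ 2, so v_1 = 2^{−1} = 6 (mod 11).
  i = 2 (α = 10): (10−8)(10−9)(10−2)(10−6) = 2·1·8·4 = 64 ≡ 9, so v_2 = 9^{−1} = 5 (mod 11).
  i = 3 (α = 9): (9−8)(9−10)(9−2)(9−6) = 1·(−1)·7·3 = −21 ≡ 1, so v_3 = 1^{−1} = 1 (mod 11).
  i = 4 (α = 2): (2−8)(2−10)(2−9)(2−6) = (−6)·(−8)·(−7)·(−4) = 1344 ≡ 2, so v_4 = 2^{−1} = 6 (mod 11).
  i = 5 (α = 6): (6−8)(6−10)(6−9)(6−2) = (−2)·(−4)·(−3)·4 = −96 ≡ 3, so v_5 = 3^{−1} = 4 (mod 11).
  v = [6, 5, 1, 6, 4].
Step 2: syndromes of r = [3, 9, 4, 2, 0] (all sums mod 11).
  S_0 = Σ v_i r_i = 6·3 + 5·9 + 1·4 + 6·2 + 4·0 = 79 ≡ 2.
  S_1 = Σ v_i α_i r_i = 6·8·3 + 5·10·9 + 1·9·4 + 6·2·2 + 4·6·0 = 654 ≡ 5.
  α_i^2 mod 11 = [9, 1, 4, 4, 3].
  S_2 = Σ v_i α_i^2 r_i = 6·9·3 + 5·1·9 + 1·4·4 + 6·4·2 + 4·3·0 = 271 ≡ 7.
  S = (2, 5, 7) ≠ 0, so r is not a codeword (an error is present).
Step 3: locate the error. For a single error e at position i, S_ℓ = v_i·e·α_i^ℓ, so α_err = S_1/S_0.
  S_0^{−1} = 2^{−1} = 6 (mod 11), so α_err = 5·6 = 30 ≡ 8 = α_1. Error position i = 1.
  Consistency check: S_2/S_1 = 7·9 = 63 ≡ 8 = α_err ✓ (single-error assumption holds).
Step 4: error magnitude e = S_0/v_1 = S_0·∏_{j≠1}(α_1 − α_j) = 2·2 = 4 ≡ 4 (mod 11).
Step 5: correct position 1: c_1 = r_1 − e = 3 − 4 ≡ 10 (mod 11). Hence c = [10, 9, 4, 2, 0].
  Check: interpolating c through the α_i gives m(x) = 3 + 5·x (degree < 2) with m(α_i) = c_i for every i, so c is indeed a codeword.


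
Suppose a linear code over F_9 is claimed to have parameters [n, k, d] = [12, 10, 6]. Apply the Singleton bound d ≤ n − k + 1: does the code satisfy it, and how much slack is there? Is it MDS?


Singleton RHS = n − k + 1 = 3, slack = -3, bound violated (no such code; not MDS).

Singleton bound: d ≤ n − k + 1.
Here n = 12, k = 10, so n − k + 1 = 3.
Given d = 6, check d ≤ 3: NO.
Slack = (n − k + 1) − d = -3.
The slack is negative: d = 6 exceeds n − k + 1 = 3 by 3, so the Singleton bound is violated and no linear [12, 10, 6]_9 code can exist. In particular it is not MDS (MDS requires d = n − k + 1 exactly).
Description: the claimed parameters are [12, 10, 6]_9; such a code would be impossible (violates the Singleton bound).


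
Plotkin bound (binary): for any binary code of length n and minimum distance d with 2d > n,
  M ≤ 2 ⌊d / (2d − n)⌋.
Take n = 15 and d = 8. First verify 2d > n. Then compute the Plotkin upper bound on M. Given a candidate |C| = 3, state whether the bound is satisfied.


Plotkin bound M ≤ 16; given |C| = 3 ≤ bound (satisfied).

Check applicability: 2d = 16, n = 15.
2d − n = 1 > 0, so Plotkin applies.
Compute d/(2d−n) = 8/1 ≈ 8.0000.
⌊d/(2d−n)⌋ = 8.
Plotkin bound: M ≤ 2·8 = 16.
Given |C| = 3, check: satisfied.
This |C| is below the Plotkin bound.


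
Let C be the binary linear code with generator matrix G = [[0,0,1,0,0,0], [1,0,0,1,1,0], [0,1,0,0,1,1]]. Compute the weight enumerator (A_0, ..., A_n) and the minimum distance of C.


Weight distribution: A_0 = 1, A_1 = 1, A_3 = 2, A_4 = 3, A_5 = 1. Minimum distance d = 1.

Enumerate all 2^3 = 8 messages m ∈ F_2^3.
For each, compute codeword c = mG in F_2^6, then tally its weight.
  m = 000 → c = 000000, weight = 0.
  m = 100 → c = 001000, weight = 1.
  m = 010 → c = 100110, weight = 3.
  m = 110 → c = 101110, weight = 4.
  m = 001 → c = 010011, weight = 3.
  m = 101 → c = 011011, weight = 4.
  m = 011 → c = 110101, weight = 4.
  m = 111 → c = 111101, weight = 5.
Tally weights:
  weight 0: 1 codewords.
  weight 1: 1 codewords.
  weight 3: 2 codewords.
  weight 4: 3 codewords.
  weight 5: 1 codewords.
Minimum distance d = smallest w > 0 with A_w > 0 = 1.
Sanity: Σ A_w = 8 = 2^3 = 8 ✓.


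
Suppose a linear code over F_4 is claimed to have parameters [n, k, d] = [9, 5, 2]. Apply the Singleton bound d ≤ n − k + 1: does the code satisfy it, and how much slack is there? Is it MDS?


Singleton RHS = n − k + 1 = 5, slack = 3, bound satisfied, not MDS.

Singleton bound: d ≤ n − k + 1.
Here n = 9, k = 5, so n − k + 1 = 5.
Given d = 2, check d ≤ 5: YES.
Slack = (n − k + 1) − d = 3.
The code is NOT MDS (slack = 3 > 0).
Description: the claimed parameters are [9, 5, 2]_4; such a code would be non-MDS.


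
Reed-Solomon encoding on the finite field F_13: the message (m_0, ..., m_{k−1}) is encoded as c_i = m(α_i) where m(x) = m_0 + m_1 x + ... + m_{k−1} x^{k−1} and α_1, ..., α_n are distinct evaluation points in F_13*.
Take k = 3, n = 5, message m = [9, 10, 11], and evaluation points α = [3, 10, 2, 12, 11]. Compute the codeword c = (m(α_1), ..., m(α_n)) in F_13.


c = [8, 0, 8, 10, 7]

Message polynomial: m(x) = 9 + 10·x + 11·x^2 (mod 13).
For each evaluation point α_i, compute m(α_i) mod 13:
  α_1 = 3: Horner steps 11 → 4 → 8, so m(3) = 8.
  α_2 = 10: Horner steps 11 → 3 → 0, so m(10) = 0.
  α_3 = 2: Horner steps 11 → 6 → 8, so m(2) = 8.
  α_4 = 12: Horner steps 11 → 12 → 10, so m(12) = 10.
  α_5 = 11: Horner steps 11 → 1 → 7, so m(11) = 7.
Codeword c = [8, 0, 8, 10, 7] ∈ F_13^5.


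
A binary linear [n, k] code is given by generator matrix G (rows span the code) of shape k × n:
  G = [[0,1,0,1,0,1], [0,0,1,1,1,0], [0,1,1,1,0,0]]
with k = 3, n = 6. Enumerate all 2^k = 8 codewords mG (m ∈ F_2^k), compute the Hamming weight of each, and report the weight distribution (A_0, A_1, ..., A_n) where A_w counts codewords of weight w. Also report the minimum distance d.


Weight distribution: A_0 = 1, A_2 = 2, A_3 = 4, A_4 = 1. Minimum distance d = 2.

Enumerate all 2^3 = 8 messages m ∈ F_2^3.
For each, compute codeword c = mG in F_2^6, then tally its weight.
  m = 000 → c = 000000, weight = 0.
  m = 100 → c = 010101, weight = 3.
  m = 010 → c = 001110, weight = 3.
  m = 110 → c = 011011, weight = 4.
  m = 001 → c = 011100, weight = 3.
  m = 101 → c = 001001, weight = 2.
  m = 011 → c = 010010, weight = 2.
  m = 111 → c = 000111, weight = 3.
Tally weights:
  weight 0: 1 codewords.
  weight 2: 2 codewords.
  weight 3: 4 codewords.
  weight 4: 1 codewords.
Minimum distance d = smallest w > 0 with A_w > 0 = 2.
Sanity: Σ A_w = 8 = 2^3 = 8 ✓.


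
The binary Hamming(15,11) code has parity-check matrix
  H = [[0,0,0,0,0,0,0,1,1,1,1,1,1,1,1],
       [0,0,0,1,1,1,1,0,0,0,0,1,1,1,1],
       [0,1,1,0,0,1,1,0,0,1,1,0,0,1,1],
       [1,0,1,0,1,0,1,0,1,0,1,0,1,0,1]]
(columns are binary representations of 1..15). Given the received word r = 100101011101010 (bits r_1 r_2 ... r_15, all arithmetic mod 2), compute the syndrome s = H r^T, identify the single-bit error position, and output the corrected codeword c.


s = (1, 0, 1, 0)^T, error position = 10, corrected codeword c = 100101011001010

Compute s = H r^T mod 2 one row at a time:
  s_1 = 1 + 1 + 1 + 0 + 1 + 0 + 1 + 0 = 5 ≡ 1 (mod 2).
  s_2 = 1 + 0 + 1 + 0 + 1 + 0 + 1 + 0 = 4 ≡ 0 (mod 2).
  s_3 = 0 + 0 + 1 + 0 + 1 + 0 + 1 + 0 = 3 ≡ 1 (mod 2).
  s_4 = 1 + 0 + 0 + 0 + 1 + 0 + 0 + 0 = 2 ≡ 0 (mod 2).
s = (1, 0, 1, 0)^T — this equals column 10 of H (binary 1010), so error is at position 10.
Correct: flip bit 10 of r = 100101011101010 to get c = 100101011001010.


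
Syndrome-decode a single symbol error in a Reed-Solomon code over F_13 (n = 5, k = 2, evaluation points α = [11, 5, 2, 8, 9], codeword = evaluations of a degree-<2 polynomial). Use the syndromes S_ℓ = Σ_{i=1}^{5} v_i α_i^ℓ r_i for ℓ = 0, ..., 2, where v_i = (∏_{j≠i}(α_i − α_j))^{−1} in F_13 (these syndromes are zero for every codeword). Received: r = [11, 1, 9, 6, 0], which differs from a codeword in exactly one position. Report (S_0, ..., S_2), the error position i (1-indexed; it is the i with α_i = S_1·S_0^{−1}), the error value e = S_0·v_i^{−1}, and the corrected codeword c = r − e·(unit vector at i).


S = (3, 1, 9), error at position 5, error magnitude e = 1, c = [11, 1, 9, 6, 12].

Step 1: column multipliers v_i = (∏_{j≠i}(α_i − α_j))^{−1} mod 13.
  i = 1 (α = 11): (11−5)(11−2)(11−8)(11−9) = 6·9·3·2 = 324 ≡ 12, so v_1 = 12^{−1} = 12 (mod 13).
  i = 2 (α = 5): (5−11)(5−2)(5−8)(5−9) = (−6)·3·(−3)·(−4) = −216 ≡ 5, so v_2 = 5^{−1} = 8 (mod 13).
  i = 3 (α = 2): (2−11)(2−5)(2−8)(2−9) = (−9)·(−3)·(−6)·(−7) = 1134 ≡ 3, so v_3 = 3^{−1} = 9 (mod 13).
  i = 4 (α = 8): (8−11)(8−5)(8−2)(8−9) = (−3)·3·6·(−1) = 54 ≡ 2, so v_4 = 2^{−1} = 7 (mod 13).
  i = 5 (α = 9): (9−11)(9−5)(9−2)(9−8) = (−2)·4·7·1 = −56 ≡ 9, so v_5 = 9^{−1} = 3 (mod 13).
  v = [12, 8, 9, 7, 3].
Step 2: syndromes of r = [11, 1, 9, 6, 0] (all sums mod 13).
  S_0 = Σ v_i r_i = 12·11 + 8·1 + 9·9 + 7·6 + 3·0 = 263 ≡ 3.
  S_1 = Σ v_i α_i r_i = 12·11·11 + 8·5·1 + 9·2·9 + 7·8·6 + 3·9·0 = 1990 ≡ 1.
  α_i^2 mod 13 = [4, 12, 4, 12, 3].
  S_2 = Σ v_i α_i^2 r_i = 12·4·11 + 8·12·1 + 9·4·9 + 7·12·6 + 3·3·0 = 1452 ≡ 9.
  S = (3, 1, 9) ≠ 0, so r is not a codeword (an error is present).
Step 3: locate the error. For a single error e at position i, S_ℓ = v_i·e·α_i^ℓ, so α_err = S_1/S_0.
  S_0^{−1} = 3^{−1} = 9 (mod 13), so α_err = 1·9 = 9 ≡ 9 = α_5. Error position i = 5.
  Consistency check: S_2/S_1 = 9·1 = 9 ≡ 9 = α_err ✓ (single-error assumption holds).
Step 4: error magnitude e = S_0/v_5 = S_0·∏_{j≠5}(α_5 − α_j) = 3·9 = 27 ≡ 1 (mod 13).
Step 5: correct position 5: c_5 = r_5 − e = 0 − 1 ≡ 12 (mod 13). Hence c = [11, 1, 9, 6, 12].
  Check: interpolating c through the α_i gives m(x) = 10 + 6·x (degree < 2) with m(α_i) = c_i for every i, so c is indeed a codeword.


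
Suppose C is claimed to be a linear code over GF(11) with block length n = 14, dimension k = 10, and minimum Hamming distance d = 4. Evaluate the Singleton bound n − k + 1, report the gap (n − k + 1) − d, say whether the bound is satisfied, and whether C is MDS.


Singleton RHS = n − k + 1 = 5, slack = 1, bound satisfied, not MDS.

Singleton bound: d ≤ n − k + 1.
Here n = 14, k = 10, so n − k + 1 = 5.
Given d = 4, check d ≤ 5: YES.
Slack = (n − k + 1) − d = 1.
The code is NOT MDS (slack = 1 > 0).
Description: the claimed parameters are [14, 10, 4]_11; such a code would be non-MDS.


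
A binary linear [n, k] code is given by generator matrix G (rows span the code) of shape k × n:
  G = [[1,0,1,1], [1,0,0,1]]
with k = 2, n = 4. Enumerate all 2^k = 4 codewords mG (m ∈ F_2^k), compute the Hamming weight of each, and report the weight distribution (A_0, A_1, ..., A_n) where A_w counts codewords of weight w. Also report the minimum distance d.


Weight distribution: A_0 = 1, A_1 = 1, A_2 = 1, A_3 = 1. Minimum distance d = 1.

Enumerate all 2^2 = 4 messages m ∈ F_2^2.
For each, compute codeword c = mG in F_2^4, then tally its weight.
  m = 00 → c = 0000, weight = 0.
  m = 10 → c = 1011, weight = 3.
  m = 01 → c = 1001, weight = 2.
  m = 11 → c = 0010, weight = 1.
Tally weights:
  weight 0: 1 codewords.
  weight 1: 1 codewords.
  weight 2: 1 codewords.
  weight 3: 1 codewords.
Minimum distance d = smallest w > 0 with A_w > 0 = 1.
Sanity: Σ A_w = 4 = 2^2 = 4 ✓.


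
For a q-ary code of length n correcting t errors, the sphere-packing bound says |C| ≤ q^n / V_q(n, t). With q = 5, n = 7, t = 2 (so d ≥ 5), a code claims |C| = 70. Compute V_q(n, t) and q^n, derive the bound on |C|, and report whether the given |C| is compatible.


V_q(n, t) = 365, q^n = 78125, Hamming bound = 214, |C| = 70 ≤ bound (satisfied).

Step 1: Compute V_q(n, t) = Σ_{j=0}^2 C(n, j) (q−1)^j.
  j = 0: C(7,0)·(4)^0 = 1·1 = 1.
  j = 1: C(7,1)·(4)^1 = 7·4 = 28.
  j = 2: C(7,2)·(4)^2 = 21·16 = 336.
  V_q(n, t) = 1 + 28 + 336 = 365.
Step 2: q^n = 5^7 = 78125.
Step 3: Hamming bound ⌊q^n / V_q(n,t)⌋ = ⌊78125/365⌋ = 214.
Step 4: Compare |C| = 70 to 214: satisfied.
The claimed |C| lies below the Hamming bound.


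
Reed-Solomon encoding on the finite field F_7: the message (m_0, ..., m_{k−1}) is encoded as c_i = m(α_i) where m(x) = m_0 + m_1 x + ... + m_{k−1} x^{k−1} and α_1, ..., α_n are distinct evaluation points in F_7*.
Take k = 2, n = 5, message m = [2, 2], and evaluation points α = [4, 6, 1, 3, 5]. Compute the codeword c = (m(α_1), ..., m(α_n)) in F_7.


c = [3, 0, 4, 1, 5]

Message polynomial: m(x) = 2 + 2·x (mod 7).
For each evaluation point α_i, compute m(α_i) mod 7:
  α_1 = 4: Horner steps 2 → 3, so m(4) = 3.
  α_2 = 6: Horner steps 2 → 0, so m(6) = 0.
  α_3 = 1: Horner steps 2 → 4, so m(1) = 4.
  α_4 = 3: Horner steps 2 → 1, so m(3) = 1.
  α_5 = 5: Horner steps 2 → 5, so m(5) = 5.
Codeword c = [3, 0, 4, 1, 5] ∈ F_7^5.


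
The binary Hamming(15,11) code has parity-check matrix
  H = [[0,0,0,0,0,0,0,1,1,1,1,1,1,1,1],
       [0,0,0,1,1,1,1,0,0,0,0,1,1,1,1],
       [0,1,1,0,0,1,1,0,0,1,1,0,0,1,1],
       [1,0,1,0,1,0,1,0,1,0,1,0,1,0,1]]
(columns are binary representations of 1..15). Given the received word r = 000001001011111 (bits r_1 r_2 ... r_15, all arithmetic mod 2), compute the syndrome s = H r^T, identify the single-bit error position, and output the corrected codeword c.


s = (0, 1, 0, 0)^T, error position = 4, corrected codeword c = 000101001011111

Compute s = H r^T mod 2 one row at a time:
  s_1 = 0 + 1 + 0 + 1 + 1 + 1 + 1 + 1 = 6 ≡ 0 (mod 2).
  s_2 = 0 + 0 + 1 + 0 + 1 + 1 + 1 + 1 = 5 ≡ 1 (mod 2).
  s_3 = 0 + 0 + 1 + 0 + 0 + 1 + 1 + 1 = 4 ≡ 0 (mod 2).
  s_4 = 0 + 0 + 0 + 0 + 1 + 1 + 1 + 1 = 4 ≡ 0 (mod 2).
s = (0, 1, 0, 0)^T — this equals column 4 of H (binary 0100), so error is at position 4.
Correct: flip bit 4 of r = 000001001011111 to get c = 000101001011111.


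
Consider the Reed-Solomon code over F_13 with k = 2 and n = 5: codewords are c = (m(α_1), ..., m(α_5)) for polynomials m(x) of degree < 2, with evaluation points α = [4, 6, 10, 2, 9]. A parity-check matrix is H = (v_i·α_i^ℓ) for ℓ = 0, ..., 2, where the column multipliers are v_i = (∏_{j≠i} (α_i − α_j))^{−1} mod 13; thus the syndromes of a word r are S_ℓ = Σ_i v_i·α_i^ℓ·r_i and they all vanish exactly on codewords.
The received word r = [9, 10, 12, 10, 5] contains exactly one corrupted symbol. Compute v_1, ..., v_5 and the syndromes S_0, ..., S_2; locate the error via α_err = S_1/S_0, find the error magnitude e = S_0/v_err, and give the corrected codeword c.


S = (9, 5, 10), error at position 4, error magnitude e = 2, c = [9, 10, 12, 8, 5].

Step 1: column multipliers v_i = (∏_{j≠i}(α_i − α_j))^{−1} mod 13.
  i = 1 (α = 4): (4−6)(4−10)(4−2)(4−9) = (−2)·(−6)·2·(−5) = −120 ≡ 10, so v_1 = 10^{−1} = 4 (mod 13).
  i = 2 (α = 6): (6−4)(6−10)(6−2)(6−9) = 2·(−4)·4·(−3) = 96 ≡ 5, so v_2 = 5^{−1} = 8 (mod 13).
  i = 3 (α = 10): (10−4)(10−6)(10−2)(10−9) = 6·4·8·1 = 192 ≡ 10, so v_3 = 10^{−1} = 4 (mod 13).
  i = 4 (α = 2): (2−4)(2−6)(2−10)(2−9) = (−2)·(−4)·(−8)·(−7) = 448 ≡ 6, so v_4 = 6^{−1} = 11 (mod 13).
  i = 5 (α = 9): (9−4)(9−6)(9−10)(9−2) = 5·3·(−1)·7 = −105 ≡ 12, so v_5 = 12^{−1} = 12 (mod 13).
  v = [4, 8, 4, 11, 12].
Step 2: syndromes of r = [9, 10, 12, 10, 5] (all sums mod 13).
  S_0 = Σ v_i r_i = 4·9 + 8·10 + 4·12 + 11·10 + 12·5 = 334 ≡ 9.
  S_1 = Σ v_i α_i r_i = 4·4·9 + 8·6·10 + 4·10·12 + 11·2·10 + 12·9·5 = 1864 ≡ 5.
  α_i^2 mod 13 = [3, 10, 9, 4, 3].
  S_2 = Σ v_i α_i^2 r_i = 4·3·9 + 8·10·10 + 4·9·12 + 11·4·10 + 12·3·5 = 1960 ≡ 10.
  S = (9, 5, 10) ≠ 0, so r is not a codeword (an error is present).
Step 3: locate the error. For a single error e at position i, S_ℓ = v_i·e·α_i^ℓ, so α_err = S_1/S_0.
  S_0^{−1} = 9^{−1} = 3 (mod 13), so α_err = 5·3 = 15 ≡ 2 = α_4. Error position i = 4.
  Consistency check: S_2/S_1 = 10·8 = 80 ≡ 2 = α_err ✓ (single-error assumption holds).
Step 4: error magnitude e = S_0/v_4 = S_0·∏_{j≠4}(α_4 − α_j) = 9·6 = 54 ≡ 2 (mod 13).
Step 5: correct position 4: c_4 = r_4 − e = 10 − 2 ≡ 8 (mod 13). Hence c = [9, 10, 12, 8, 5].
  Check: interpolating c through the α_i gives m(x) = 7 + 7·x (degree < 2) with m(α_i) = c_i for every i, so c is indeed a codeword.


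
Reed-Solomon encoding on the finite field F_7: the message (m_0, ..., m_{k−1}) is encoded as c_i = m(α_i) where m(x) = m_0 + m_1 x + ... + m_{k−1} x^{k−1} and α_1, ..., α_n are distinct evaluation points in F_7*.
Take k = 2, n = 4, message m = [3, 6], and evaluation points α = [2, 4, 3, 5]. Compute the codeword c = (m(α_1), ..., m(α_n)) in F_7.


c = [1, 6, 0, 5]

Message polynomial: m(x) = 3 + 6·x (mod 7).
For each evaluation point α_i, compute m(α_i) mod 7:
  α_1 = 2: Horner steps 6 → 1, so m(2) = 1.
  α_2 = 4: Horner steps 6 → 6, so m(4) = 6.
  α_3 = 3: Horner steps 6 → 0, so m(3) = 0.
  α_4 = 5: Horner steps 6 → 5, so m(5) = 5.
Codeword c = [1, 6, 0, 5] ∈ F_7^4.


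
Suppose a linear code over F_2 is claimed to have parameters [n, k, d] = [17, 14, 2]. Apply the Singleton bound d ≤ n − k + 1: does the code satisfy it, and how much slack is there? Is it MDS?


Singleton RHS = n − k + 1 = 4, slack = 2, bound satisfied, not MDS.

Singleton bound: d ≤ n − k + 1.
Here n = 17, k = 14, so n − k + 1 = 4.
Given d = 2, check d ≤ 4: YES.
Slack = (n − k + 1) − d = 2.
The code is NOT MDS (slack = 2 > 0).
Description: the claimed parameters are [17, 14, 2]_2; such a code would be non-MDS.


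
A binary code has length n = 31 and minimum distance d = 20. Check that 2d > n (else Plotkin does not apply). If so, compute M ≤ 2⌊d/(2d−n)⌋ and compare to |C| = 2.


Plotkin bound M ≤ 4; given |C| = 2 ≤ bound (satisfied).

Check applicability: 2d = 40, n = 31.
2d − n = 9 > 0, so Plotkin applies.
Compute d/(2d−n) = 20/9 ≈ 2.2222.
⌊d/(2d−n)⌋ = 2.
Plotkin bound: M ≤ 2·2 = 4.
Given |C| = 2, check: satisfied.
This |C| is below the Plotkin bound.


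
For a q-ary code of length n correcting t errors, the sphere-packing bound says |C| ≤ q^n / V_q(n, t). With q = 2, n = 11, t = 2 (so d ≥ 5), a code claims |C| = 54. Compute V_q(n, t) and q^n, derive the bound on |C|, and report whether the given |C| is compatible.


V_q(n, t) = 67, q^n = 2048, Hamming bound = 30, |C| = 54 > bound (violated).

Step 1: Compute V_q(n, t) = Σ_{j=0}^2 C(n, j) (q−1)^j.
  j = 0: C(11,0)·(1)^0 = 1·1 = 1.
  j = 1: C(11,1)·(1)^1 = 11·1 = 11.
  j = 2: C(11,2)·(1)^2 = 55·1 = 55.
  V_q(n, t) = 1 + 11 + 55 = 67.
Step 2: q^n = 2^11 = 2048.
Step 3: Hamming bound ⌊q^n / V_q(n,t)⌋ = ⌊2048/67⌋ = 30.
Step 4: Compare |C| = 54 to 30: violated.
The claimed |C| lies above the Hamming bound, so no 2-ary code of length 11 with d ≥ 5 can have 54 codewords.


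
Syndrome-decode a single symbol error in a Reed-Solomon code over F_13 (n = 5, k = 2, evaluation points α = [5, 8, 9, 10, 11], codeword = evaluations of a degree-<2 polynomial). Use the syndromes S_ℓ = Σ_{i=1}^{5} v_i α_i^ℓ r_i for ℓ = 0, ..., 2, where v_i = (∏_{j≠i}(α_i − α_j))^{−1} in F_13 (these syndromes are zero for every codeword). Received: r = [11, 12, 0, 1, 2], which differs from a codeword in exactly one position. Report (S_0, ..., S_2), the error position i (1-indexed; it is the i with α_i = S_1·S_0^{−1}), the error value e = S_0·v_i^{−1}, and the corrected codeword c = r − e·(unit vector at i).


S = (6, 4, 7), error at position 1, error magnitude e = 2, c = [9, 12, 0, 1, 2].

Step 1: column multipliers v_i = (∏_{j≠i}(α_i − α_j))^{−1} mod 13.
  i = 1 (α = 5): (5−8)(5−9)(5−10)(5−11) = (−3)·(−4)·(−5)·(−6) = 360 ≡ 9, so v_1 = 9^{−1} = 3 (mod 13).
  i = 2 (α = 8): (8−5)(8−9)(8−10)(8−11) = 3·(−1)·(−2)·(−3) = −18 ≡ 8, so v_2 = 8^{−1} = 5 (mod 13).
  i = 3 (α = 9): (9−5)(9−8)(9−10)(9−11) = 4·1·(−1)·(−2) = 8 ≡ 8, so v_3 = 8^{−1} = 5 (mod 13).
  i = 4 (α = 10): (10−5)(10−8)(10−9)(10−11) = 5·2·1·(−1) = −10 ≡ 3, so v_4 = 3^{−1} = 9 (mod 13).
  i = 5 (α = 11): (11−5)(11−8)(11−9)(11−10) = 6·3·2·1 = 36 ≡ 10, so v_5 = 10^{−1} = 4 (mod 13).
  v = [3, 5, 5, 9, 4].
Step 2: syndromes of r = [11, 12, 0, 1, 2] (all sums mod 13).
  S_0 = Σ v_i r_i = 3·11 + 5·12 + 5·0 + 9·1 + 4·2 = 110 ≡ 6.
  S_1 = Σ v_i α_i r_i = 3·5·11 + 5·8·12 + 5·9·0 + 9·10·1 + 4·11·2 = 823 ≡ 4.
  α_i^2 mod 13 = [12, 12, 3, 9, 4].
  S_2 = Σ v_i α_i^2 r_i = 3·12·11 + 5·12·12 + 5·3·0 + 9·9·1 + 4·4·2 = 1229 ≡ 7.
  S = (6, 4, 7) ≠ 0, so r is not a codeword (an error is present).
Step 3: locate the error. For a single error e at position i, S_ℓ = v_i·e·α_i^ℓ, so α_err = S_1/S_0.
  S_0^{−1} = 6^{−1} = 11 (mod 13), so α_err = 4·11 = 44 ≡ 5 = α_1. Error position i = 1.
  Consistency check: S_2/S_1 = 7·10 = 70 ≡ 5 = α_err ✓ (single-error assumption holds).
Step 4: error magnitude e = S_0/v_1 = S_0·∏_{j≠1}(α_1 − α_j) = 6·9 = 54 ≡ 2 (mod 13).
Step 5: correct position 1: c_1 = r_1 − e = 11 − 2 ≡ 9 (mod 13). Hence c = [9, 12, 0, 1, 2].
  Check: interpolating c through the α_i gives m(x) = 4 + 1·x (degree < 2) with m(α_i) = c_i for every i, so c is indeed a codeword.


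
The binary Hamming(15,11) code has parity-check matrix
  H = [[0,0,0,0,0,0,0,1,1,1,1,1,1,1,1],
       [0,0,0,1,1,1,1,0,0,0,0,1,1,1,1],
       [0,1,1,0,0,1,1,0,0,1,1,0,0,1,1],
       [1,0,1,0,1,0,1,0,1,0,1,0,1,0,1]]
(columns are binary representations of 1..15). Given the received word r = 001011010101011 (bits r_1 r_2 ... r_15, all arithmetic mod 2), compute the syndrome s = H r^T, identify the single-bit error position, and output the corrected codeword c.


s = (1, 1, 1, 1)^T, error position = 15, corrected codeword c = 001011010101010

Compute s = H r^T mod 2 one row at a time:
  s_1 = 1 + 0 + 1 + 0 + 1 + 0 + 1 + 1 = 5 ≡ 1 (mod 2).
  s_2 = 0 + 1 + 1 + 0 + 1 + 0 + 1 + 1 = 5 ≡ 1 (mod 2).
  s_3 = 0 + 1 + 1 + 0 + 1 + 0 + 1 + 1 = 5 ≡ 1 (mod 2).
  s_4 = 0 + 1 + 1 + 0 + 0 + 0 + 0 + 1 = 3 ≡ 1 (mod 2).
s = (1, 1, 1, 1)^T — this equals column 15 of H (binary 1111), so error is at position 15.
Correct: flip bit 15 of r = 001011010101011 to get c = 001011010101010.


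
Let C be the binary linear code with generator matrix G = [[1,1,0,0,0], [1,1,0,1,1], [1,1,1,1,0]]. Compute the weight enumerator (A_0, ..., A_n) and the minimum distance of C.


Weight distribution: A_0 = 1, A_2 = 4, A_4 = 3. Minimum distance d = 2.

Enumerate all 2^3 = 8 messages m ∈ F_2^3.
For each, compute codeword c = mG in F_2^5, then tally its weight.
  m = 000 → c = 00000, weight = 0.
  m = 100 → c = 11000, weight = 2.
  m = 010 → c = 11011, weight = 4.
  m = 110 → c = 00011, weight = 2.
  m = 001 → c = 11110, weight = 4.
  m = 101 → c = 00110, weight = 2.
  m = 011 → c = 00101, weight = 2.
  m = 111 → c = 11101, weight = 4.
Tally weights:
  weight 0: 1 codewords.
  weight 2: 4 codewords.
  weight 4: 3 codewords.
Minimum distance d = smallest w > 0 with A_w > 0 = 2.
Sanity: Σ A_w = 8 = 2^3 = 8 ✓.


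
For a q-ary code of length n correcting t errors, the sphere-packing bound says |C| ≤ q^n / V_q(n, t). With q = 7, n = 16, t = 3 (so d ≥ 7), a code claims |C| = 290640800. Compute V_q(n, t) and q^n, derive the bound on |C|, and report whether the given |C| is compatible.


V_q(n, t) = 125377, q^n = 33232930569601, Hamming bound = 265064011, |C| = 290640800 > bound (violated).

Step 1: Compute V_q(n, t) = Σ_{j=0}^3 C(n, j) (q−1)^j.
  j = 0: C(16,0)·(6)^0 = 1·1 = 1.
  j = 1: C(16,1)·(6)^1 = 16·6 = 96.
  j = 2: C(16,2)·(6)^2 = 120·36 = 4320.
  j = 3: C(16,3)·(6)^3 = 560·216 = 120960.
  V_q(n, t) = 1 + 96 + 4320 + 120960 = 125377.
Step 2: q^n = 7^16 = 33232930569601.
Step 3: Hamming bound ⌊q^n / V_q(n,t)⌋ = ⌊33232930569601/125377⌋ = 265064011.
Step 4: Compare |C| = 290640800 to 265064011: violated.
The claimed |C| lies above the Hamming bound, so no 7-ary code of length 16 with d ≥ 7 can have 290640800 codewords.
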